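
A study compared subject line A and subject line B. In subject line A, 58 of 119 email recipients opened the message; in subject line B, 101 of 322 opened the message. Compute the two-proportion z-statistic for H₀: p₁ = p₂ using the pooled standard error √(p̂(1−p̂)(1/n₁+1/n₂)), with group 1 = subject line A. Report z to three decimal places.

p̂₁ = 58/119 = 0.48739, p̂₂ = 101/322 = 0.31366.
Pooling: p̂ = 159/441 = 0.36054.
SE = √[p̂(1−p̂)(1/n₁+1/n₂)] = √[0.36054·0.63946·(1/119+1/322)] ≈ 0.051511.
z = 0.17373/0.051511 = 3.373.

z = 3.373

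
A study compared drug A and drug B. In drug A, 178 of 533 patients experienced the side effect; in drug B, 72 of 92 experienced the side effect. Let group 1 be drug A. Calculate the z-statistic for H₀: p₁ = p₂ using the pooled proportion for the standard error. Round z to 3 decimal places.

Sample proportions: p̂₁ = 178/533 = 0.33396 and p̂₂ = 72/92 = 0.78261.
Pooling: p̂ = 250/625 = 0.40000.
Pooled SE = √[0.2400000·0.01274574] ≈ 0.055308.
z = -0.44865/0.055308 = -8.112.

z = -8.112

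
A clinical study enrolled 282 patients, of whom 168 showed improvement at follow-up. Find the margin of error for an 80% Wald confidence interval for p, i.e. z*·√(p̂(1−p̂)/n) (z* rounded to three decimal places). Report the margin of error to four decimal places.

ME = 0.0375

The sample proportion is 168/282 = 0.59574.
Standard error of p̂: √(0.240833/282) = √0.000854018 = 0.029224.
The 80% critical value is z* = 1.282.
ME = 1.282·0.029224 = 0.0375.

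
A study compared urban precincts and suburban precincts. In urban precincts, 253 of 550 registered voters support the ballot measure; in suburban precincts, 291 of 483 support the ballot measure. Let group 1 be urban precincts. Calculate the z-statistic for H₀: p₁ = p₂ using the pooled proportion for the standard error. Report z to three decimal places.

z = -4.576

Sample proportions: p̂₁ = 253/550 = 0.46000 and p̂₂ = 291/483 = 0.60248.
Pooling: p̂ = 544/1033 = 0.52662.
Pooled SE = √[0.2492913·0.00388858] ≈ 0.031135.
z = -0.14248/0.031135 = -4.576.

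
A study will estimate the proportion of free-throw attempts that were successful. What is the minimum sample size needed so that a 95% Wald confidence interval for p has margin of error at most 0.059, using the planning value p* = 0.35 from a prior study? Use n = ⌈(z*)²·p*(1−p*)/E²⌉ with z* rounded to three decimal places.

The 95% critical value is z* = 1.960.
p*(1−p*) = 0.2275.
Required n before rounding: 3.841600 × 0.2275 / 0.059² = 251.067.
Rounding up, n = 252.

n = 252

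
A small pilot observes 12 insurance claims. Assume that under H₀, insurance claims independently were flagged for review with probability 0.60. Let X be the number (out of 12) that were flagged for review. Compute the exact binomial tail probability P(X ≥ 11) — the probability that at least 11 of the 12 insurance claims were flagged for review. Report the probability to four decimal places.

X is binomial with n = 12 and p = 0.60.
P(X ≥ 11) = C(12,11)·0.60^11·0.40^1 + C(12,12)·0.60^12·0.40^0.
= 0.017414 + 0.002177 = 0.0196.

P = 0.0196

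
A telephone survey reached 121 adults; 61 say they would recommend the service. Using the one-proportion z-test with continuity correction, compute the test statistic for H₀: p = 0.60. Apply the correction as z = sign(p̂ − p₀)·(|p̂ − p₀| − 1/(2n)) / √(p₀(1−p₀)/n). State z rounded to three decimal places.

The sample proportion is 61/121 = 0.50413. p̂ − p₀ = -0.095868.
Continuity correction 1/(2n) = 1/242 = 0.004132.
Corrected numerator: |-0.095868| − 0.004132 = 0.091736.
SE₀ = √(0.60·0.40/121) = 0.044536.
z = −0.091736/0.044536 = -2.060.

z = -2.060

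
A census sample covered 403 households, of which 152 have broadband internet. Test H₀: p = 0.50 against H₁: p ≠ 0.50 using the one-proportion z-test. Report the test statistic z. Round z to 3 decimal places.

z = -4.932

The sample proportion is 152/403 = 0.37717.
Under H₀, SE = √(p₀(1−p₀)/n) = √(0.50·0.50/403) = √0.000620347 = 0.024907.
z = (p̂ − p₀)/SE = (0.37717 − 0.50)/0.024907 = -4.932.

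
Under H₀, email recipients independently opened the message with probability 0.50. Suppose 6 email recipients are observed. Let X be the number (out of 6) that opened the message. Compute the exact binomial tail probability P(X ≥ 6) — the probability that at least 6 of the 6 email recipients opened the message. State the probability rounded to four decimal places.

P = 0.0156

X ~ Binomial(n=6, p=0.50).
P(X ≥ 6) = C(6,6)·0.50^6·0.50^0.
= 0.015625 = 0.0156.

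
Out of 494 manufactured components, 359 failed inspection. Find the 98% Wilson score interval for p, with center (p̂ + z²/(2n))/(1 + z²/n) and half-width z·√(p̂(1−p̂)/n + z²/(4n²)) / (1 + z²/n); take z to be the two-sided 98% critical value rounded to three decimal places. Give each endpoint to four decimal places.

Here p̂ = 359/494 = 0.72672 and z = 2.326 (z² = 5.410276).
Denominator 1 + z²/n = 1 + 5.410276/494 = 1.010952.
Adjusted center: (0.72672 + z²/(2n))/1.010952 = 0.72426.
Radicand: p̂(1−p̂)/n + z²/(4n²) = 0.000402020 + 0.000005542 = 0.000407562.
Half-width = z·√(radicand)/denom = 2.326·0.020188/1.010952 = 0.04645.
CI: 0.72426 ± 0.04645 = (0.6778, 0.7707).

(0.6778, 0.7707)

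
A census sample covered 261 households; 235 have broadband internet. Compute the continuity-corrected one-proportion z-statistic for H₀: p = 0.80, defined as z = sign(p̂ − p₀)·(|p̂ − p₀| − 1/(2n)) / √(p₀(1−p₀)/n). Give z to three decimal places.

z = 3.977

Sample proportion p̂ = 235/261 = 0.90038. p̂ − p₀ = 0.100383.
Continuity correction 1/(2n) = 1/522 = 0.001916.
Corrected numerator: |0.100383| − 0.001916 = 0.098467.
Under H₀, SE = √(p₀(1−p₀)/n) = √(0.80·0.20/261) = √0.000613027 = 0.024759.
z = (+)0.098467/0.024759 = 3.977.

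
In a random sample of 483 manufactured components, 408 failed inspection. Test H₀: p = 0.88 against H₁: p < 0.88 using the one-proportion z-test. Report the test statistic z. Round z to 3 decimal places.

z = -2.386

Sample proportion p̂ = 408/483 = 0.84472.
Null standard error: √(0.88·0.12/483) = √0.000218634 = 0.014786.
z = (0.84472 − 0.88)/0.014786 = -0.03528/0.014786 = -2.386.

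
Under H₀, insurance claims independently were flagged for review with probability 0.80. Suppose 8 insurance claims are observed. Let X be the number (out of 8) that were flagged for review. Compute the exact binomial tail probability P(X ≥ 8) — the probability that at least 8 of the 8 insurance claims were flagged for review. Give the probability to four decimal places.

X ~ Binomial(n=8, p=0.80).
P(X ≥ 8) = C(8,8)·0.80^8·0.20^0.
= 0.167772 = 0.1678.

P = 0.1678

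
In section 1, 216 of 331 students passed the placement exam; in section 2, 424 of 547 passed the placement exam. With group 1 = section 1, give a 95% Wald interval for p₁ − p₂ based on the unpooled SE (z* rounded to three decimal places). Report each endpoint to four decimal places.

p̂₁ = 0.65257, p̂₂ = 0.77514, so the observed difference is -0.12257.
Unpooled SE = √(p̂₁(1−p̂₁)/n₁ + p̂₂(1−p̂₂)/n₂) = √(0.000684964 + 0.000318646) = 0.031680.
The 95% critical value is z* = 1.960. Margin = 1.960·0.031680 = 0.06209.
CI: -0.12257 ± 0.06209 = (-0.1847, -0.0605).

(-0.1847, -0.0605)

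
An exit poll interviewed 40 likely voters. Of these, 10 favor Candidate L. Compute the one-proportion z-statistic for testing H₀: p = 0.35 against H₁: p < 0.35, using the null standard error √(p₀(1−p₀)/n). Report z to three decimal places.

z = -1.326

p̂ = 10/40 = 0.25000.
SE₀ = √(0.35·0.65/40) = 0.075416.
z = (0.25000 − 0.35)/0.075416 = -0.10000/0.075416 = -1.326.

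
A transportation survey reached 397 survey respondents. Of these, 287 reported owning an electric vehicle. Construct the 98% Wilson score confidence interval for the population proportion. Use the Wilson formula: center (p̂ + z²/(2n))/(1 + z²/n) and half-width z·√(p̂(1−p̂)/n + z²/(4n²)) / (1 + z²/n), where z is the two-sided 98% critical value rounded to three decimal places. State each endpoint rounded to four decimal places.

(0.6679, 0.7719)

p̂ = 287/397 = 0.72292; z = 2.326, so z² = 5.410276.
Denominator 1 + z²/n = 1 + 5.410276/397 = 1.013628.
Adjusted center: (0.72292 + z²/(2n))/1.013628 = 0.71992.
Radicand: p̂(1−p̂)/n + z²/(4n²) = 0.000504549 + 0.000008582 = 0.000513131.
Half-width = 2.326·√0.000513131/1.013628 = 0.05198.
CI: 0.71992 ± 0.05198 = (0.6679, 0.7719).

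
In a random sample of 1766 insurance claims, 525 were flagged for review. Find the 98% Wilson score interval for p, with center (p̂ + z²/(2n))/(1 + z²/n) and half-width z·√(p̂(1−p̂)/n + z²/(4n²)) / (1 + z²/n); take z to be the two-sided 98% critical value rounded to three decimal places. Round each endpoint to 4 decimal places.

(0.2726, 0.3232)

p̂ = 525/1766 = 0.29728; z = 2.326, so z² = 5.410276.
1 + z²/n = 1.003064.
Center = (0.29728 + 0.001532)/1.003064 = 0.29790.
Radicand: p̂(1−p̂)/n + z²/(4n²) = 0.000118293 + 0.000000434 = 0.000118727.
Half-width = 2.326·√0.000118727/1.003064 = 0.02527.
So the interval runs from 0.2726 to 0.3232.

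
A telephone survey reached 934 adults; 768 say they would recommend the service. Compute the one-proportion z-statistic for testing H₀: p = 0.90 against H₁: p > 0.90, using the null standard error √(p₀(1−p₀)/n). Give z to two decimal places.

Sample proportion p̂ = 768/934 = 0.82227.
Null standard error: √(0.90·0.10/934) = √0.000096360 = 0.009816.
z = (p̂ − p₀)/SE = (0.82227 − 0.90)/0.009816 = -7.92.

z = -7.92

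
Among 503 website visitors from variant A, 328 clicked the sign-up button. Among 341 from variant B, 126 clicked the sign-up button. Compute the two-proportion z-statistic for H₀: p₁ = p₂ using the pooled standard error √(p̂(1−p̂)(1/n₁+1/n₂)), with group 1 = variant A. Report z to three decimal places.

z = 8.080

p̂₁ = 328/503 = 0.65209, p̂₂ = 126/341 = 0.36950.
Pooled p̂ = (328+126)/(503+341) = 454/844 = 0.53791.
SE = √[p̂(1−p̂)(1/n₁+1/n₂)] = √[0.53791·0.46209·(1/503+1/341)] ≈ 0.034973.
z = 0.28259/0.034973 = 8.080.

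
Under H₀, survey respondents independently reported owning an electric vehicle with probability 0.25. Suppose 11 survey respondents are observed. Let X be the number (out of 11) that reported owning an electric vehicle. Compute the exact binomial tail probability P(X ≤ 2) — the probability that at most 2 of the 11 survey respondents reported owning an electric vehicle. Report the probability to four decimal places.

X ~ Binomial(n=11, p=0.25).
P(X ≤ 2) = C(11,0)·0.25^0·0.75^11 + C(11,1)·0.25^1·0.75^10 + C(11,2)·0.25^2·0.75^9.
= 0.042235 + 0.154862 + 0.258104 = 0.4552.

P = 0.4552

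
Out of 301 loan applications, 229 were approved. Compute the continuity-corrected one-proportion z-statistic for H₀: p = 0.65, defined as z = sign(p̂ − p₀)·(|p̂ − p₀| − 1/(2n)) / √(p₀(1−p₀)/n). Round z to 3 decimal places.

z = 3.970

Sample proportion p̂ = 229/301 = 0.76080. p̂ − p₀ = 0.110797.
Continuity correction 1/(2n) = 1/602 = 0.001661.
Corrected numerator: |0.110797| − 0.001661 = 0.109136.
SE₀ = √(0.65·0.35/301) = 0.027492.
z = +0.109136/0.027492 = 3.970.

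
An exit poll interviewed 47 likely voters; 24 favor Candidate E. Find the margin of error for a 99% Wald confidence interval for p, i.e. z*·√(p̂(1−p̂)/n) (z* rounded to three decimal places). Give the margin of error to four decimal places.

ME = 0.1878

The sample proportion is 24/47 = 0.51064.
SE(p̂) = √(0.51064·0.48936/47) = 0.072916.
For 99% confidence, z* = 2.576.
ME = 2.576·0.072916 = 0.1878.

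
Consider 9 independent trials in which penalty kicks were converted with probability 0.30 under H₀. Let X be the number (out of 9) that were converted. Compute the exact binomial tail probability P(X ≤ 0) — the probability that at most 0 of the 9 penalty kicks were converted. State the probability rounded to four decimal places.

P = 0.0404

X is binomial with n = 9 and p = 0.30.
P(X ≤ 0) = C(9,0)·0.30^0·0.70^9.
= 0.040354 = 0.0404.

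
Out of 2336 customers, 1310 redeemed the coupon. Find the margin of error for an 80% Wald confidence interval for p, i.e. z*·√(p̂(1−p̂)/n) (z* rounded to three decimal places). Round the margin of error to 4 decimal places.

The sample proportion is 1310/2336 = 0.56079.
SE(p̂) = √(0.56079·0.43921/2336) = 0.010268.
z* = 1.282 at the 80% level.
Margin of error = z*·SE = 1.282 × 0.010268 = 0.0132.

ME = 0.0132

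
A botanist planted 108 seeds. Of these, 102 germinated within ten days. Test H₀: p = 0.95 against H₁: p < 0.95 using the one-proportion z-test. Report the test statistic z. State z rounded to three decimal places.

Sample proportion p̂ = 102/108 = 0.94444.
Null standard error: √(0.95·0.05/108) = √0.000439815 = 0.020972.
z = (p̂ − p₀)/SE = (0.94444 − 0.95)/0.020972 = -0.265.

z = -0.265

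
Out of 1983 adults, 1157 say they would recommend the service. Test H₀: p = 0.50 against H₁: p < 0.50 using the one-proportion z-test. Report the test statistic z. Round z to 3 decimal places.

z = 7.433

Sample proportion p̂ = 1157/1983 = 0.58346.
SE₀ = √(0.50·0.50/1983) = 0.011228.
z = (0.58346 − 0.50)/0.011228 = 0.08346/0.011228 = 7.433.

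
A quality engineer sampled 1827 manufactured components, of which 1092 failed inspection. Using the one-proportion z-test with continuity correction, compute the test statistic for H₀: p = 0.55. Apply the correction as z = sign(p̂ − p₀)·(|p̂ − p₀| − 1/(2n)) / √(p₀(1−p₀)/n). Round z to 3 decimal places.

z = 4.075

With x = 1092 successes in n = 1827, p̂ = 0.59770. p̂ − p₀ = 0.047701.
Continuity correction 1/(2n) = 1/3654 = 0.000274.
Corrected numerator: |0.047701| − 0.000274 = 0.047427.
Under H₀, SE = √(p₀(1−p₀)/n) = √(0.55·0.45/1827) = √0.000135468 = 0.011639.
z = +0.047427/0.011639 = 4.075.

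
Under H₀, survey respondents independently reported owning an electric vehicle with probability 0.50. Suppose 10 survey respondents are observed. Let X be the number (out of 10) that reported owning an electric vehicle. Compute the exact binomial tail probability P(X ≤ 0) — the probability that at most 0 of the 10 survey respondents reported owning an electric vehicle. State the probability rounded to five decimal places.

P = 0.00098

X ~ Binomial(n=10, p=0.50).
P(X ≤ 0) = C(10,0)·0.50^0·0.50^10.
= 0.000977 = 0.00098.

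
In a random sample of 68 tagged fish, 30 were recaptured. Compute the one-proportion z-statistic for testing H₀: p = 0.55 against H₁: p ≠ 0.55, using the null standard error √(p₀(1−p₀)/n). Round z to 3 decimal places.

z = -1.804

Sample proportion p̂ = 30/68 = 0.44118.
Under H₀, SE = √(p₀(1−p₀)/n) = √(0.55·0.45/68) = √0.003639706 = 0.060330.
z = (0.44118 − 0.55)/0.060330 = -0.10882/0.060330 = -1.804.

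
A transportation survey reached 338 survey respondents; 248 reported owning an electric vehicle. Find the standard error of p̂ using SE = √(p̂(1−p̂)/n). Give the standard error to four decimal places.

p̂ = 248/338 = 0.73373.
p̂(1−p̂) = 0.73373·0.26627 = 0.195370.
SE = √(0.195370/338) = √0.000578018 = 0.0240.

SE = 0.0240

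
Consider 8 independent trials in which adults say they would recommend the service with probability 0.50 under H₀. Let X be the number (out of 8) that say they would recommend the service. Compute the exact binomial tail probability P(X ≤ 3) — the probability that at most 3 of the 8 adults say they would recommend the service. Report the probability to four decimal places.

P = 0.3633

X ~ Binomial(n=8, p=0.50).
P(X ≤ 3) = C(8,0)·0.50^0·0.50^8 + C(8,1)·0.50^1·0.50^7 + C(8,2)·0.50^2·0.50^6 + C(8,3)·0.50^3·0.50^5.
= 0.003906 + 0.031250 + 0.109375 + 0.218750 = 0.3633.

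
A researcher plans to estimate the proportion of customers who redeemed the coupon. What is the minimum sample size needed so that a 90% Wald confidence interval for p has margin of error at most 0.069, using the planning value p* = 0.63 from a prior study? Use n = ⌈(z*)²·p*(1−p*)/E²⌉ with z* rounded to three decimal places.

z* = 1.645 at the 90% level.
p*(1−p*) = 0.63·0.37 = 0.2331.
Required n before rounding: 2.706025 × 0.2331 / 0.069² = 132.488.
⌈132.488⌉ = 133.

n = 133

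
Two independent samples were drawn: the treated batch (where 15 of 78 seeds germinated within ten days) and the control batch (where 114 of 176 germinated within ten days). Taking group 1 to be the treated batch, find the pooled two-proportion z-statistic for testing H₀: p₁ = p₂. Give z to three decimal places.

z = -6.697

p̂₁ = 15/78 = 0.19231, p̂₂ = 114/176 = 0.64773.
Pooled p̂ = (15+114)/(78+176) = 129/254 = 0.50787.
Pooled SE = √[0.2499380·0.01850233] ≈ 0.068003.
z = -0.45542/0.068003 = -6.697.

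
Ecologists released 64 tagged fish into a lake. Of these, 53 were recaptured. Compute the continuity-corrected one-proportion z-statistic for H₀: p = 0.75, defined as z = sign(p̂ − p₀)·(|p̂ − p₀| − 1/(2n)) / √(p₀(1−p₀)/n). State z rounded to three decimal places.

Sample proportion p̂ = 53/64 = 0.82812. p̂ − p₀ = 0.078125.
1/(2n) = 0.007812.
Corrected numerator: |0.078125| − 0.007812 = 0.070313.
Under H₀, SE = √(p₀(1−p₀)/n) = √(0.75·0.25/64) = √0.002929688 = 0.054127.
z = +0.070313/0.054127 = 1.299.

z = 1.299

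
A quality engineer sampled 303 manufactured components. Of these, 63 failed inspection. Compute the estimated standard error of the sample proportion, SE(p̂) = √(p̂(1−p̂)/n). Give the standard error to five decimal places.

Sample proportion p̂ = 63/303 = 0.20792.
p̂(1−p̂) = 0.164689.
SE = √(0.164689/303) = √0.000543528 = 0.02331.

SE = 0.02331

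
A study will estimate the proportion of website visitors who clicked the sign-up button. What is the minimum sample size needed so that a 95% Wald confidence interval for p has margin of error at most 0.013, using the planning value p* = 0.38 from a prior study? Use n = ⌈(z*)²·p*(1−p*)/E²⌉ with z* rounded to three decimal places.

z* = 1.960 at the 95% level.
p*(1−p*) = 0.2356.
(z*)²·p*(1−p*)/E² = 3.841600·0.2356/0.000169 = 5355.509.
Rounding up, n = 5356.

n = 5356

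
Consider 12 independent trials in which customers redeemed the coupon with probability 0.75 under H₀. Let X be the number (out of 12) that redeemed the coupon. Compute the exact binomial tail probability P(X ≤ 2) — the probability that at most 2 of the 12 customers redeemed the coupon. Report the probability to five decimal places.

P = 0.00004

X is binomial with n = 12 and p = 0.75.
P(X ≤ 2) = C(12,0)·0.75^0·0.25^12 + C(12,1)·0.75^1·0.25^11 + C(12,2)·0.75^2·0.25^10.
= 0.000000 + 0.000002 + 0.000035 = 0.00004.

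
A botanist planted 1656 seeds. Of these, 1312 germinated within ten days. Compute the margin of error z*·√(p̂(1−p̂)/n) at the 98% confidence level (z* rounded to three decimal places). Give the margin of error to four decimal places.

ME = 0.0232

The sample proportion is 1312/1656 = 0.79227.
SE = √(p̂(1−p̂)/n) = √(0.164578/1656) = 0.009969.
For 98% confidence, z* = 2.326.
Margin of error = z*·SE = 2.326 × 0.009969 = 0.0232.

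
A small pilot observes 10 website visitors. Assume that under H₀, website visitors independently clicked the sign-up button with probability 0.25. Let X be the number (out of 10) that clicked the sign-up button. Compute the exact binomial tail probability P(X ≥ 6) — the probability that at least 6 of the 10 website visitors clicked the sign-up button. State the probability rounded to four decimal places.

P = 0.0197

X ~ Binomial(n=10, p=0.25).
P(X ≥ 6) = Σ_{j=6}^{10} C(10,j)·0.25^j·0.75^{10−j}.
= 0.016222 + 0.003090 + 0.000386 + 0.000029 + 0.000001 = 0.0197.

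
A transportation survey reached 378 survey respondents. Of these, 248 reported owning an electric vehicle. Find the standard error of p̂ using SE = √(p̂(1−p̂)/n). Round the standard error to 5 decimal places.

SE = 0.02443

p̂ = 248/378 = 0.65608.
p̂(1−p̂) = 0.225639.
SE = √(0.225639/378) = 0.02443.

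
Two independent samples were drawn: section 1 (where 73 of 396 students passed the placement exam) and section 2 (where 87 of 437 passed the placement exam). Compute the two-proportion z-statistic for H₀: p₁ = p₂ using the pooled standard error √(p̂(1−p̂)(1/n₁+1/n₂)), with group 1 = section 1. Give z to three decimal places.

z = -0.539

p̂₁ = 73/396 = 0.18434, p̂₂ = 87/437 = 0.19908.
Pooling: p̂ = 160/833 = 0.19208.
SE = √[p̂(1−p̂)(1/n₁+1/n₂)] = √[0.19208·0.80792·(1/396+1/437)] ≈ 0.027331.
z = -0.01474/0.027331 = -0.539.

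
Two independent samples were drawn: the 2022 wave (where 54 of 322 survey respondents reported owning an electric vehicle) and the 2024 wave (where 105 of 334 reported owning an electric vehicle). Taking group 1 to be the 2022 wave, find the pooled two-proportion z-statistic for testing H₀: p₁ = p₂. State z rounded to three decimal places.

z = -4.382

p̂₁ = 54/322 = 0.16770, p̂₂ = 105/334 = 0.31437.
Pooling: p̂ = 159/656 = 0.24238.
SE = √[p̂(1−p̂)(1/n₁+1/n₂)] = √[0.24238·0.75762·(1/322+1/334)] ≈ 0.033468.
z = -0.14667/0.033468 = -4.382.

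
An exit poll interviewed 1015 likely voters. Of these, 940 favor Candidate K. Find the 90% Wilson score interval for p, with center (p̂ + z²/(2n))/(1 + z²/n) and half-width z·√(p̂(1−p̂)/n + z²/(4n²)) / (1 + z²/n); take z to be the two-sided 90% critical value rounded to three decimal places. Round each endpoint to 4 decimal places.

p̂ = 940/1015 = 0.92611; z = 1.645, so z² = 2.706025.
1 + z²/n = 1.002666.
Center = (0.92611 + 0.001333)/1.002666 = 0.92498.
Radicand: p̂(1−p̂)/n + z²/(4n²) = 0.000067420 + 0.000000657 = 0.000068077.
Half-width = 1.645·√0.000068077/1.002666 = 0.01354.
Interval: 0.92498 ± 0.01354 → (0.9114, 0.9385).

(0.9114, 0.9385)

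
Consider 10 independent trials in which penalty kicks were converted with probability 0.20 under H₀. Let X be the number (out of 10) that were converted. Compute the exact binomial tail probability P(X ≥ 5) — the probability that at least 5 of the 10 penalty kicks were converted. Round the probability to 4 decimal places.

X ~ Binomial(n=10, p=0.20).
P(X ≥ 5) = Σ_{j=5}^{10} C(10,j)·0.20^j·0.80^{10−j}.
= 0.026424 + 0.005505 + 0.000786 + 0.000074 + 0.000004 + 0.000000 = 0.0328.

P = 0.0328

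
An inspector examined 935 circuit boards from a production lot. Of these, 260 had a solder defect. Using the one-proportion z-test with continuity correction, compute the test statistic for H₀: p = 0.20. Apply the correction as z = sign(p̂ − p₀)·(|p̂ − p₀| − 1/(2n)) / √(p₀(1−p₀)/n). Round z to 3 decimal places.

z = 5.928

Sample proportion p̂ = 260/935 = 0.27807. p̂ − p₀ = 0.078075.
1/(2n) = 0.000535.
Corrected numerator: |0.078075| − 0.000535 = 0.077540.
Under H₀, SE = √(p₀(1−p₀)/n) = √(0.20·0.80/935) = √0.000171123 = 0.013081.
z = +0.077540/0.013081 = 5.928.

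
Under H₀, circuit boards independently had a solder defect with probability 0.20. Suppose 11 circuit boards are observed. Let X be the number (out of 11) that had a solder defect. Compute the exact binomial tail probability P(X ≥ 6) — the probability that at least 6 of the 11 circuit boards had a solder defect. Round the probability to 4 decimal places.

X is binomial with n = 11 and p = 0.20.
P(X ≥ 6) = Σ_{j=6}^{11} C(11,j)·0.20^j·0.80^{11−j}.
= 0.009689 + 0.001730 + 0.000216 + 0.000018 + 0.000001 + 0.000000 = 0.0117.

P = 0.0117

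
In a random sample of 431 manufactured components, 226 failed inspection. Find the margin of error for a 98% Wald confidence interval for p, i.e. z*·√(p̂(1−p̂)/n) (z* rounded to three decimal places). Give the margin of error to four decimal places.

With x = 226 successes in n = 431, p̂ = 0.52436.
SE(p̂) = √(0.52436·0.47564/431) = 0.024056.
The 98% critical value is z* = 2.326.
ME = 2.326·0.024056 = 0.0560.

ME = 0.0560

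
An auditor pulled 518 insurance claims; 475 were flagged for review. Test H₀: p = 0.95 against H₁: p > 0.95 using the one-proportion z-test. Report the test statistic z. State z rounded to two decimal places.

p̂ = 475/518 = 0.91699.
SE₀ = √(0.95·0.05/518) = 0.009576.
Test statistic: z = -0.03301/0.009576 = -3.45.

z = -3.45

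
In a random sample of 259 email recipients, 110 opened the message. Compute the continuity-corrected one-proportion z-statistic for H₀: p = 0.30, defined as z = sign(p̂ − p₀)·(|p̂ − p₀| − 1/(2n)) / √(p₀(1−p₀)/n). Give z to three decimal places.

Sample proportion p̂ = 110/259 = 0.42471. p̂ − p₀ = 0.124710.
1/(2n) = 0.001931.
Corrected numerator: |0.124710| − 0.001931 = 0.122779.
SE₀ = √(0.30·0.70/259) = 0.028475.
z = (+)0.122779/0.028475 = 4.312.

z = 4.312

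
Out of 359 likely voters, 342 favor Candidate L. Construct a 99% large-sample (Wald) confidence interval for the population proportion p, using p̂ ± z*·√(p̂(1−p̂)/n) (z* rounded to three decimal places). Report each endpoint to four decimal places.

The sample proportion is 342/359 = 0.95265.
Standard error of p̂: √(0.045111/359) = √0.000125658 = 0.011210.
The 99% critical value is z* = 2.576.
Margin of error: 2.576 × 0.011210 = 0.02888.
Interval: 0.95265 ± 0.02888 → (0.9238, 0.9815).

(0.9238, 0.9815)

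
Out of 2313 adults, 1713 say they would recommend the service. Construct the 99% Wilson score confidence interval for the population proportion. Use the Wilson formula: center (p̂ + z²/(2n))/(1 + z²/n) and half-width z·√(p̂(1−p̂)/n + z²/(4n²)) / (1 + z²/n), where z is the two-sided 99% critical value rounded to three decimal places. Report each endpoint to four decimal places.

(0.7165, 0.7634)

Here p̂ = 1713/2313 = 0.74060 and z = 2.576 (z² = 6.635776).
Denominator 1 + z²/n = 1 + 6.635776/2313 = 1.002869.
Center = (0.74060 + 0.001434)/1.002869 = 0.73991.
Radicand: p̂(1−p̂)/n + z²/(4n²) = 0.000083058 + 0.000000310 = 0.000083368.
Half-width = 2.576·√0.000083368/1.002869 = 0.02345.
CI: 0.73991 ± 0.02345 = (0.7165, 0.7634).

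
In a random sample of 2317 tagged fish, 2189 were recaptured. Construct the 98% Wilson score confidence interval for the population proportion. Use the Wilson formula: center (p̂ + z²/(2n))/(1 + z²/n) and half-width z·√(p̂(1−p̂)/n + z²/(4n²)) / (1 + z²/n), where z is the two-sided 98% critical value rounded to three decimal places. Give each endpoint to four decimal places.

Here p̂ = 2189/2317 = 0.94476 and z = 2.326 (z² = 5.410276).
1 + z²/n = 1.002335.
Center = (0.94476 + 0.001168)/1.002335 = 0.94372.
Radicand: p̂(1−p̂)/n + z²/(4n²) = 0.000022526 + 0.000000252 = 0.000022778.
Half-width = 2.326·√0.000022778/1.002335 = 0.01108.
CI: 0.94372 ± 0.01108 = (0.9326, 0.9548).

(0.9326, 0.9548)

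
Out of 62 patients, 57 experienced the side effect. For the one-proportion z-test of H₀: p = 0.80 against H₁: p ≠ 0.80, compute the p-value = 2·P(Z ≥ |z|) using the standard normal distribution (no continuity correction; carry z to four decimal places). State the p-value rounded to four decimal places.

With x = 57 successes in n = 62, p̂ = 0.91935.
SE₀ = √(0.80·0.20/62) = 0.050800.
Test statistic (full precision, shown to 4 dp): z = (57/62 − 0.80)/SE₀ ≈ 2.3495.
From the standard normal, 2·P(Z ≥ |z|) = 0.0188.

p-value = 0.0188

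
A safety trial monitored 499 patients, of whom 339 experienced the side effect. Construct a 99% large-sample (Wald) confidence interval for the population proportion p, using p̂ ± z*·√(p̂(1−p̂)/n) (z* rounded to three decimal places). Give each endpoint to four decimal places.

(0.6255, 0.7332)

The sample proportion is 339/499 = 0.67936.
SE = √(p̂(1−p̂)/n) = √(0.217830/499) = 0.020893.
For 99% confidence, z* = 2.576.
Margin of error: 2.576 × 0.020893 = 0.05382.
So the interval runs from 0.6255 to 0.7332.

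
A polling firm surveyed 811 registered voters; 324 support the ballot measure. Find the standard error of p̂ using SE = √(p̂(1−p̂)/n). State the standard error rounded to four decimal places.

SE = 0.0172

The sample proportion is 324/811 = 0.39951.
p̂(1−p̂) = 0.239902.
SE = √(0.239902/811) = 0.0172.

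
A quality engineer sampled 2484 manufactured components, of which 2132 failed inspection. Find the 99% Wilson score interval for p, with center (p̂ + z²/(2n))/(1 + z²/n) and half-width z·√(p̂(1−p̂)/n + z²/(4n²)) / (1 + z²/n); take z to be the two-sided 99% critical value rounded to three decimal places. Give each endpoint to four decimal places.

(0.8393, 0.8754)

p̂ = 2132/2484 = 0.85829; z = 2.576, so z² = 6.635776.
Denominator 1 + z²/n = 1 + 6.635776/2484 = 1.002671.
Adjusted center: (0.85829 + z²/(2n))/1.002671 = 0.85734.
Radicand: p̂(1−p̂)/n + z²/(4n²) = 0.000048964 + 0.000000269 = 0.000049233.
Half-width = z·√(radicand)/denom = 2.576·0.007017/1.002671 = 0.01803.
Interval: 0.85734 ± 0.01803 → (0.8393, 0.8754).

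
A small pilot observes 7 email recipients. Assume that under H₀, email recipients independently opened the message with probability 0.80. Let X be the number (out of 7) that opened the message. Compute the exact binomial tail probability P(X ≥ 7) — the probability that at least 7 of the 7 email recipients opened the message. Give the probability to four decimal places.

X ~ Binomial(n=7, p=0.80).
P(X ≥ 7) = C(7,7)·0.80^7·0.20^0.
= 0.209715 = 0.2097.

P = 0.2097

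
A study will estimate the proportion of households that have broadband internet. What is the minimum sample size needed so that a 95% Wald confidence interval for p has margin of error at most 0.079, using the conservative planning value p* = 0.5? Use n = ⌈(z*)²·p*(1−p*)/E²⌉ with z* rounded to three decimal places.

For 95% confidence, z* = 1.960.
p*(1−p*) = 0.2500.
Required n before rounding: 3.841600 × 0.2500 / 0.079² = 153.886.
Rounding up, n = 154.

n = 154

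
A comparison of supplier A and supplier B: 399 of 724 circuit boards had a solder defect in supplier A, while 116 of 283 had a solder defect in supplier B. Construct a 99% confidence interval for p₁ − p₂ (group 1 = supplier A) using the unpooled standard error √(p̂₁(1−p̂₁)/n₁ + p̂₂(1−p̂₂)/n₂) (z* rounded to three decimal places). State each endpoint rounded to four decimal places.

(0.0521, 0.2303)

p̂₁ = 399/724 = 0.55110, p̂₂ = 116/283 = 0.40989; p̂₁ − p̂₂ = 0.14121.
SE = √(0.000341697 + 0.000854703) = √0.001196400 = 0.034589.
z* = 2.576 at the 99% level. Margin = 2.576·0.034589 = 0.08910.
Interval: 0.14121 ± 0.08910 → (0.0521, 0.2303).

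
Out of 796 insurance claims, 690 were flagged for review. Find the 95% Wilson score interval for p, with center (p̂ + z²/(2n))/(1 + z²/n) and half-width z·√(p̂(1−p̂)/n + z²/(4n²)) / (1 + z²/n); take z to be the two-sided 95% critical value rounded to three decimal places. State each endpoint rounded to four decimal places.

(0.8415, 0.8887)

Here p̂ = 690/796 = 0.86683 and z = 1.960 (z² = 3.841600).
1 + z²/n = 1.004826.
Adjusted center: (0.86683 + z²/(2n))/1.004826 = 0.86507.
Radicand: p̂(1−p̂)/n + z²/(4n²) = 0.000145016 + 0.000001516 = 0.000146532.
Half-width = z·√(radicand)/denom = 1.960·0.012105/1.004826 = 0.02361.
Interval: 0.86507 ± 0.02361 → (0.8415, 0.8887).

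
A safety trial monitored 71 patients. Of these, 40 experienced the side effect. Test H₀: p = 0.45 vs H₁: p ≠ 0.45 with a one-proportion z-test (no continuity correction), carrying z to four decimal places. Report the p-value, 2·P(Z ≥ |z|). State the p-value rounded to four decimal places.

The sample proportion is 40/71 = 0.56338.
SE₀ = √(0.45·0.55/71) = 0.059042.
z = (p̂ − p₀)/SE = (40/71 − 0.45)/0.059042 ≈ 1.9203.
From the standard normal, 2·P(Z ≥ |z|) = 0.0548.

p-value = 0.0548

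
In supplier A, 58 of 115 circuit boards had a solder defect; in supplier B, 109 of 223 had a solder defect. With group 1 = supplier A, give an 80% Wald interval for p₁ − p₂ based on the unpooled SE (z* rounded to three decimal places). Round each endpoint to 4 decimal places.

p̂₁ = 58/115 = 0.50435, p̂₂ = 109/223 = 0.48879; p̂₁ − p̂₂ = 0.01556.
SE = √(0.002173749 + 0.001120513) = √0.003294262 = 0.057396.
The 80% critical value is z* = 1.282. Margin of error = 0.07358.
So the interval runs from -0.0580 to 0.0891.

(-0.0580, 0.0891)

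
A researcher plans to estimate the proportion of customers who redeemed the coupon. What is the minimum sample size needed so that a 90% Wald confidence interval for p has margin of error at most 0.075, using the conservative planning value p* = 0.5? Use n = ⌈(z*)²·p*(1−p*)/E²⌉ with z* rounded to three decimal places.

z* = 1.645 at the 90% level.
p*(1−p*) = 0.2500.
Required n before rounding: 2.706025 × 0.2500 / 0.075² = 120.268.
⌈120.268⌉ = 121.

n = 121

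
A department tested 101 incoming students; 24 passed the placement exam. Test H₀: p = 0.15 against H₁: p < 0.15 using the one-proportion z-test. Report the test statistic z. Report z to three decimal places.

z = 2.466

The sample proportion is 24/101 = 0.23762.
SE₀ = √(0.15·0.85/101) = 0.035530.
z = (0.23762 − 0.15)/0.035530 = 0.08762/0.035530 = 2.466.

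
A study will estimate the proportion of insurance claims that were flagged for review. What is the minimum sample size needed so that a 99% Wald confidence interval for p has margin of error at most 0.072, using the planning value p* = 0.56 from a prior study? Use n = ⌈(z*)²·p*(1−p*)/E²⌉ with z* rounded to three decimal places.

z* = 2.576 at the 99% level.
p*(1−p*) = 0.2464.
Required n before rounding: 6.635776 × 0.2464 / 0.072² = 315.404.
⌈315.404⌉ = 316.

n = 316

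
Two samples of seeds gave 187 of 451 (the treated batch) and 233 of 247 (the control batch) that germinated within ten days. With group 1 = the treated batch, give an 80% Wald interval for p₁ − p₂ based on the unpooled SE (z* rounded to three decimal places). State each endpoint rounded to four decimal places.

(-0.5639, -0.4935)

p̂₁ = 0.41463, p̂₂ = 0.94332, so the observed difference is -0.52869.
SE = √(0.000538166 + 0.000216468) = √0.000754634 = 0.027471.
The 80% critical value is z* = 1.282. Margin = 1.282·0.027471 = 0.03522.
Interval: -0.52869 ± 0.03522 → (-0.5639, -0.4935).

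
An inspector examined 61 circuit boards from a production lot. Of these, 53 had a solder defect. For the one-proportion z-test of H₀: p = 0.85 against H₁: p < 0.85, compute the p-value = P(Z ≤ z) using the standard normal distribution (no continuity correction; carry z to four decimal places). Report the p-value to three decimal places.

With x = 53 successes in n = 61, p̂ = 0.86885.
Under H₀, SE = √(p₀(1−p₀)/n) = √(0.85·0.15/61) = √0.002090164 = 0.045718.
z = (p̂ − p₀)/SE = (53/61 − 0.85)/0.045718 ≈ 0.4124.
p-value = P(Z ≤ z) with z = 0.4124 → 0.660.

p-value = 0.660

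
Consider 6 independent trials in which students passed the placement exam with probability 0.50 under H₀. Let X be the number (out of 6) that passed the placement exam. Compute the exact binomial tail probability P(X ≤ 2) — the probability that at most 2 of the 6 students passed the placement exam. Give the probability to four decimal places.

X ~ Binomial(n=6, p=0.50).
P(X ≤ 2) = C(6,0)·0.50^0·0.50^6 + C(6,1)·0.50^1·0.50^5 + C(6,2)·0.50^2·0.50^4.
= 0.015625 + 0.093750 + 0.234375 = 0.3438.

P = 0.3438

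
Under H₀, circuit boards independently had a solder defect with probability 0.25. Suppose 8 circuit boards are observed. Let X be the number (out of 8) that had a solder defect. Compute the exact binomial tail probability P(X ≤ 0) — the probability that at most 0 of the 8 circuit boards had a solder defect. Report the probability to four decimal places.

X ~ Binomial(n=8, p=0.25).
P(X ≤ 0) = C(8,0)·0.25^0·0.75^8.
= 0.100113 = 0.1001.

P = 0.1001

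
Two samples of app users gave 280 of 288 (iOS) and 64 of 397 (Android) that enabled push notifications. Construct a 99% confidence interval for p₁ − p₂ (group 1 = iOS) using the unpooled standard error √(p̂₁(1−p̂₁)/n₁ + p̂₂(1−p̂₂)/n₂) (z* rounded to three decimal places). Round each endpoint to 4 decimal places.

p̂₁ = 280/288 = 0.97222, p̂₂ = 64/397 = 0.16121; p̂₁ − p̂₂ = 0.81101.
Unpooled SE = √(p̂₁(1−p̂₁)/n₁ + p̂₂(1−p̂₂)/n₂) = √(0.000093771 + 0.000340606) = 0.020842.
The 99% critical value is z* = 2.576. Margin = 2.576·0.020842 = 0.05369.
CI: 0.81101 ± 0.05369 = (0.7573, 0.8647).

(0.7573, 0.8647)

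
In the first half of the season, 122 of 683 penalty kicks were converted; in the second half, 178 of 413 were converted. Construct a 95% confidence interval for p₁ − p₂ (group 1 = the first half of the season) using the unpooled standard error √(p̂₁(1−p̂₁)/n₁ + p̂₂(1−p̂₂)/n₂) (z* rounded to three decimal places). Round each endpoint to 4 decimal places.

p̂₁ = 122/683 = 0.17862, p̂₂ = 178/413 = 0.43099; p̂₁ − p̂₂ = -0.25237.
Unpooled SE = √(p̂₁(1−p̂₁)/n₁ + p̂₂(1−p̂₂)/n₂) = √(0.000214813 + 0.000593797) = 0.028436.
z* = 1.960 at the 95% level. Margin = 1.960·0.028436 = 0.05573.
So the interval runs from -0.3081 to -0.1966.

(-0.3081, -0.1966)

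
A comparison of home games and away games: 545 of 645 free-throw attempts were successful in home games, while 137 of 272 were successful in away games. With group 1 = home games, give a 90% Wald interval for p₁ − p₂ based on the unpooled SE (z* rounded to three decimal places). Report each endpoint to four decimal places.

(0.2862, 0.3964)

p̂₁ = 545/645 = 0.84496, p̂₂ = 137/272 = 0.50368; p̂₁ − p̂₂ = 0.34128.
Unpooled SE = √(p̂₁(1−p̂₁)/n₁ + p̂₂(1−p̂₂)/n₂) = √(0.000203103 + 0.000919068) = 0.033499.
The 90% critical value is z* = 1.645. Margin = 1.645·0.033499 = 0.05511.
So the interval runs from 0.2862 to 0.3964.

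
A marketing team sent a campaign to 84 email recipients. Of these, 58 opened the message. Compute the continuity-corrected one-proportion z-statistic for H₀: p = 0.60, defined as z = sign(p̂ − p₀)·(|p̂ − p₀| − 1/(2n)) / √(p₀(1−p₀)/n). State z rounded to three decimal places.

z = 1.581

p̂ = 58/84 = 0.69048. p̂ − p₀ = 0.090476.
Continuity correction 1/(2n) = 1/168 = 0.005952.
Corrected numerator: |0.090476| − 0.005952 = 0.084524.
Null standard error: √(0.60·0.40/84) = √0.002857143 = 0.053452.
z = +0.084524/0.053452 = 1.581.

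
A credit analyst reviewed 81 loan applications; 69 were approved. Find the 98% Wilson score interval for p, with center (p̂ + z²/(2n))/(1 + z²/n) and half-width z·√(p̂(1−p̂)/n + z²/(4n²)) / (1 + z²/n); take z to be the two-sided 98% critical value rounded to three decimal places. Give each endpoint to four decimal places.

(0.7382, 0.9214)

Here p̂ = 69/81 = 0.85185 and z = 2.326 (z² = 5.410276).
Denominator 1 + z²/n = 1 + 5.410276/81 = 1.066794.
Center = (0.85185 + 0.033397)/1.066794 = 0.82982.
Radicand: p̂(1−p̂)/n + z²/(4n²) = 0.001558028 + 0.000206153 = 0.001764181.
Half-width = z·√(radicand)/denom = 2.326·0.042002/1.066794 = 0.09158.
CI: 0.82982 ± 0.09158 = (0.7382, 0.9214).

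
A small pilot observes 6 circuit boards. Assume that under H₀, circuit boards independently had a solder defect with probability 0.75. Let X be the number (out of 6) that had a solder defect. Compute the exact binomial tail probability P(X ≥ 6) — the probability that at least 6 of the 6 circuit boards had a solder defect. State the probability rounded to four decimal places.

P = 0.1780

X is binomial with n = 6 and p = 0.75.
P(X ≥ 6) = C(6,6)·0.75^6·0.25^0.
= 0.177979 = 0.1780.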